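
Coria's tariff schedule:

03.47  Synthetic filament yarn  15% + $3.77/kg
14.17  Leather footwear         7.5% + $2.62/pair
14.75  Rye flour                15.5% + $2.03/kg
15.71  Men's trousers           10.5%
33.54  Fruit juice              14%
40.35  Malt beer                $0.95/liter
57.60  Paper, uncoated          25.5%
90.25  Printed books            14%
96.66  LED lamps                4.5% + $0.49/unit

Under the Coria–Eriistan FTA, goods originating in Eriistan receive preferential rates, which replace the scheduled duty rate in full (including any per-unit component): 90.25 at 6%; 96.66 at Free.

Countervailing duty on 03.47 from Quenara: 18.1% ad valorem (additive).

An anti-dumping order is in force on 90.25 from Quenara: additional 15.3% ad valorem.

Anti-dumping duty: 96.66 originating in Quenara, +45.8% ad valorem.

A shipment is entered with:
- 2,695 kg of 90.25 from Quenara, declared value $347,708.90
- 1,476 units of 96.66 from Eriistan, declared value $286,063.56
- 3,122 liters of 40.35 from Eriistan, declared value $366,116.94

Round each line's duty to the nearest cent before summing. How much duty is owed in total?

Line 1 (90.25, Quenara, 2,695 kg, $347,708.90):
Base rate for 90.25 is 14%.
90.25 has an FTA preferential rate, but origin Quenara is not Eriistan; base rate stands.
Additional duty on 90.25 from Quenara: +15.3%. Applied ad valorem rate: 14% + 15.3% = 29.3%.
Duty = $347,708.90 × 29.3% = $101,878.71.
Line 2 (96.66, Eriistan, 1,476 units, $286,063.56):
Base rate for 96.66 is 4.5% + $0.49/unit.
Origin Eriistan qualifies under the Coria–Eriistan agreement and 96.66 is covered: preferential rate Free applies instead.
The additional-duty order on 96.66 targets Quenara, not Eriistan; it does not apply.
Duty = $286,063.56 × 0% = $0.00.
Line 3 (40.35, Eriistan, 3,122 liters, $366,116.94):
Base rate for 40.35 is $0.95/liter.
Origin Eriistan is the FTA partner but 40.35 is not on the preference list; base rate stands.
Duty = 3,122 × $0.95 = $2,965.90.
Total = $101,878.71 + $0.00 + $2,965.90 = $104,844.61.

$104,844.61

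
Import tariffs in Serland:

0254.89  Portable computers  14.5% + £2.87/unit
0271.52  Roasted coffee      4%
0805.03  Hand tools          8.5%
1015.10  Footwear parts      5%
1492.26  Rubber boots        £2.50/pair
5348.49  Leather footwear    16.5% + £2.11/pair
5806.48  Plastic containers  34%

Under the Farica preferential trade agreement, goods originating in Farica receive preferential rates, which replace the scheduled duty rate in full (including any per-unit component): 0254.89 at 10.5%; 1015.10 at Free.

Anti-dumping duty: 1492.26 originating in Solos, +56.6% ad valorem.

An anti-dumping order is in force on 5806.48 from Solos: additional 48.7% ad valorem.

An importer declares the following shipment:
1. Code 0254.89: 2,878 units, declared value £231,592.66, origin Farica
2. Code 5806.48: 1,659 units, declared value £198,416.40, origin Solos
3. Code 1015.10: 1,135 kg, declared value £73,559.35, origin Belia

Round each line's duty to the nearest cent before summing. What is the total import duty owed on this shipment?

£192,085.56

Line 1 (0254.89, Farica, 2,878 units, £231,592.66):
Base rate for 0254.89 is 14.5% + £2.87/unit.
Origin Farica qualifies under the Serland–Farica agreement and 0254.89 is covered: preferential rate 10.5% applies instead.
Duty = £231,592.66 × 10.5% = £24,317.23.
Line 2 (5806.48, Solos, 1,659 units, £198,416.40):
Base rate for 5806.48 is 34%.
Additional duty on 5806.48 from Solos: +48.7%. Applied ad valorem rate: 34% + 48.7% = 82.7%.
Duty = £198,416.40 × 82.7% = £164,090.36.
Line 3 (1015.10, Belia, 1,135 kg, £73,559.35):
Base rate for 1015.10 is 5%.
1015.10 has an FTA preferential rate, but origin Belia is not Farica; base rate stands.
Duty = £73,559.35 × 5% = £3,677.97.
Total = £24,317.23 + £164,090.36 + £3,677.97 = £192,085.56.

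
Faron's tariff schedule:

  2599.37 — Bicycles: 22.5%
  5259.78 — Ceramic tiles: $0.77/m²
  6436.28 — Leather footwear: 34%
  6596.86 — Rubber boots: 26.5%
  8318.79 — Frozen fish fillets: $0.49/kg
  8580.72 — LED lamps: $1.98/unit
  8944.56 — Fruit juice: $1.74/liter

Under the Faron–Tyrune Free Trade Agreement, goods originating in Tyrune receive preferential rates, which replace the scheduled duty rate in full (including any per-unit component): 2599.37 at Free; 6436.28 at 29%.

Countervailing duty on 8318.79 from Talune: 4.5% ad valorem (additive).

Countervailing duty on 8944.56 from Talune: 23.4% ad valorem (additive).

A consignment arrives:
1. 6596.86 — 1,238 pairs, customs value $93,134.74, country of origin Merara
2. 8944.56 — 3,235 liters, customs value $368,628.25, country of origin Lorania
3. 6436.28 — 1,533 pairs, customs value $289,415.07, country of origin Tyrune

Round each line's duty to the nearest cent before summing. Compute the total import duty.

Line 1 (6596.86, Merara, 1,238 pairs, $93,134.74):
Base rate for 6596.86 is 26.5%.
Duty = $93,134.74 × 26.5% = $24,680.71.
Line 2 (8944.56, Lorania, 3,235 liters, $368,628.25):
Base rate for 8944.56 is $1.74/liter.
The additional-duty order on 8944.56 targets Talune, not Lorania; it does not apply.
Duty = 3,235 × $1.74 = $5,628.90.
Line 3 (6436.28, Tyrune, 1,533 pairs, $289,415.07):
Base rate for 6436.28 is 34%.
Origin Tyrune qualifies under the Faron–Tyrune agreement and 6436.28 is covered: preferential rate 29% applies instead.
Duty = $289,415.07 × 29% = $83,930.37.
Total = $24,680.71 + $5,628.90 + $83,930.37 = $114,239.98.

$114,239.98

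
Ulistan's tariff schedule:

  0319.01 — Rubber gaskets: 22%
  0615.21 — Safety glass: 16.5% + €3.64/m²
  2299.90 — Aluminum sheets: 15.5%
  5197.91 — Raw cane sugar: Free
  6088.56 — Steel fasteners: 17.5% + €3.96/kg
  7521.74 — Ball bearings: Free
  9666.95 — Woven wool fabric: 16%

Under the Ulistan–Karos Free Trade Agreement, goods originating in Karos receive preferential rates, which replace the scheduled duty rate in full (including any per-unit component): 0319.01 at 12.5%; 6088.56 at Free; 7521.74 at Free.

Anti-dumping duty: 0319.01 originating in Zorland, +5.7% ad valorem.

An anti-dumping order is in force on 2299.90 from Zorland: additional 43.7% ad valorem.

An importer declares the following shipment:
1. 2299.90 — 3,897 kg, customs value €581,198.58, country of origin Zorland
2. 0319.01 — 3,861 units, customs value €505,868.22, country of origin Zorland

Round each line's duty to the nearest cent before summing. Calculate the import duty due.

€484,195.06

Line 1 (2299.90, Zorland, 3,897 kg, €581,198.58):
Base rate for 2299.90 is 15.5%.
Additional duty on 2299.90 from Zorland: +43.7%. Applied ad valorem rate: 15.5% + 43.7% = 59.2%.
Duty = €581,198.58 × 59.2% = €344,069.56.
Line 2 (0319.01, Zorland, 3,861 units, €505,868.22):
Base rate for 0319.01 is 22%.
0319.01 has an FTA preferential rate, but origin Zorland is not Karos; base rate stands.
Additional duty on 0319.01 from Zorland: +5.7%. Applied ad valorem rate: 22% + 5.7% = 27.7%.
Duty = €505,868.22 × 27.7% = €140,125.50.
Total = €344,069.56 + €140,125.50 = €484,195.06.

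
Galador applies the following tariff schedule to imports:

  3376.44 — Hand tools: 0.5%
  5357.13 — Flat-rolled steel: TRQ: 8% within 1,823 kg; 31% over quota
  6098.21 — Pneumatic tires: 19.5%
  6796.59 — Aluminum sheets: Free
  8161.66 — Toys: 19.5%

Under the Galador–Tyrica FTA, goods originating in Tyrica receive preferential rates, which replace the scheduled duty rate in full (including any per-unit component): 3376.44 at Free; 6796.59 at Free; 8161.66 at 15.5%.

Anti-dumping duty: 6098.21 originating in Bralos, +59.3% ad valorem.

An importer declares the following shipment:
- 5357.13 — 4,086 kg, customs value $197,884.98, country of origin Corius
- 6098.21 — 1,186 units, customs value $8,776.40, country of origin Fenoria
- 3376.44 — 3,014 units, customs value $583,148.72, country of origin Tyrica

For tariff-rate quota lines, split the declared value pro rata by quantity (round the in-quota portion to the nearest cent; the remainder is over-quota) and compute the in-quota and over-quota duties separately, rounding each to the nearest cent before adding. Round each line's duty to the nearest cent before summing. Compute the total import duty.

$42,749.53

Line 1 (5357.13, Corius, 4,086 kg, $197,884.98):
Code 5357.13 is under a tariff-rate quota (threshold 1,823 kg). In-quota: 1,823 kg at 8%; over-quota: 2,263 kg at 31%.
Pro-rata value split: in-quota = $197,884.98 × 1,823/4,086 = $88,287.89; over-quota = $197,884.98 − $88,287.89 = $109,597.09.
In-quota duty = $88,287.89 × 8% = $7,063.03. Over-quota duty = $109,597.09 × 31% = $33,975.10.
Line duty = $7,063.03 + $33,975.10 = $41,038.13.
Line 2 (6098.21, Fenoria, 1,186 units, $8,776.40):
Base rate for 6098.21 is 19.5%.
The additional-duty order on 6098.21 targets Bralos, not Fenoria; it does not apply.
Duty = $8,776.40 × 19.5% = $1,711.40.
Line 3 (3376.44, Tyrica, 3,014 units, $583,148.72):
Base rate for 3376.44 is 0.5%.
Origin Tyrica qualifies under the Galador–Tyrica agreement and 3376.44 is covered: preferential rate Free applies instead.
Duty = $583,148.72 × 0% = $0.00.
Total = $41,038.13 + $1,711.40 + $0.00 = $42,749.53.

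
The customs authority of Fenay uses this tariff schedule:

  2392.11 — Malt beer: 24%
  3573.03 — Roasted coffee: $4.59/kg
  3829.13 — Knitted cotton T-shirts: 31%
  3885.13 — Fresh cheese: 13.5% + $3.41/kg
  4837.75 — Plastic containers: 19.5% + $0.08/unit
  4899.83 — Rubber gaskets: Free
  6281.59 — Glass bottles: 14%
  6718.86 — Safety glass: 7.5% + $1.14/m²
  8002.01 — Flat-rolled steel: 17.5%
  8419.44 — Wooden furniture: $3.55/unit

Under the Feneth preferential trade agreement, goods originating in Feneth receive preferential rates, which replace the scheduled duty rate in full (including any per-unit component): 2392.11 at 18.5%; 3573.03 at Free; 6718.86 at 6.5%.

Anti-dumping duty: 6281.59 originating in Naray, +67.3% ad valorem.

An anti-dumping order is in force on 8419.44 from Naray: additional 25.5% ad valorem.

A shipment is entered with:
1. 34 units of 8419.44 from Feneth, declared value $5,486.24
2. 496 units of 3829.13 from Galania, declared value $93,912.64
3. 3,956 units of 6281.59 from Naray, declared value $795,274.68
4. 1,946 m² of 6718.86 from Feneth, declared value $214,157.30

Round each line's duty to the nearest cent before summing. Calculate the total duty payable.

$689,712.15

Line 1 (8419.44, Feneth, 34 units, $5,486.24):
Base rate for 8419.44 is $3.55/unit.
Origin Feneth is the FTA partner but 8419.44 is not on the preference list; base rate stands.
The additional-duty order on 8419.44 targets Naray, not Feneth; it does not apply.
Duty = 34 × $3.55 = $120.70.
Line 2 (3829.13, Galania, 496 units, $93,912.64):
Base rate for 3829.13 is 31%.
Duty = $93,912.64 × 31% = $29,112.92.
Line 3 (6281.59, Naray, 3,956 units, $795,274.68):
Base rate for 6281.59 is 14%.
Additional duty on 6281.59 from Naray: +67.3%. Applied ad valorem rate: 14% + 67.3% = 81.3%.
Duty = $795,274.68 × 81.3% = $646,558.31.
Line 4 (6718.86, Feneth, 1,946 m², $214,157.30):
Base rate for 6718.86 is 7.5% + $1.14/m².
Origin Feneth qualifies under the Fenay–Feneth agreement and 6718.86 is covered: preferential rate 6.5% applies instead.
Duty = $214,157.30 × 6.5% = $13,920.22.
Total = $120.70 + $29,112.92 + $646,558.31 + $13,920.22 = $689,712.15.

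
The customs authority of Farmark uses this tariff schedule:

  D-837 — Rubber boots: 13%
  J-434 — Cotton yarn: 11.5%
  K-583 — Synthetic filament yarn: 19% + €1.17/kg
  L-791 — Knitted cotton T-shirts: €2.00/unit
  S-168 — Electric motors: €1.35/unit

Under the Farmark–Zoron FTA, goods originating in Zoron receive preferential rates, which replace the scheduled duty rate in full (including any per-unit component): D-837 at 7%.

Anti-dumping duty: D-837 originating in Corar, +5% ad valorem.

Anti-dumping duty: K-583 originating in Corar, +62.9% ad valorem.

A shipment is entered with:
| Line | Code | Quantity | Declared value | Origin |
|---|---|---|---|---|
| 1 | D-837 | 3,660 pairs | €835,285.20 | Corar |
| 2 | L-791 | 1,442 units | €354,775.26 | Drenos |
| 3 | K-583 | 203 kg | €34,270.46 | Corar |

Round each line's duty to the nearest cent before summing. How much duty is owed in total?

€181,540.36

Line 1 (D-837, Corar, 3,660 pairs, €835,285.20):
Base rate for D-837 is 13%.
D-837 has an FTA preferential rate, but origin Corar is not Zoron; base rate stands.
Additional duty on D-837 from Corar: +5%. Applied ad valorem rate: 13% + 5% = 18%.
Duty = €835,285.20 × 18% = €150,351.34.
Line 2 (L-791, Drenos, 1,442 units, €354,775.26):
Base rate for L-791 is €2.00/unit.
Duty = 1,442 × €2.00 = €2,884.00.
Line 3 (K-583, Corar, 203 kg, €34,270.46):
Base rate for K-583 is 19% + €1.17/kg.
Additional duty on K-583 from Corar: +62.9%. Applied ad valorem rate: 19% + 62.9% = 81.9%.
Duty = €34,270.46 × 81.9% + 203 × €1.17 = €28,305.02.
Total = €150,351.34 + €2,884.00 + €28,305.02 = €181,540.36.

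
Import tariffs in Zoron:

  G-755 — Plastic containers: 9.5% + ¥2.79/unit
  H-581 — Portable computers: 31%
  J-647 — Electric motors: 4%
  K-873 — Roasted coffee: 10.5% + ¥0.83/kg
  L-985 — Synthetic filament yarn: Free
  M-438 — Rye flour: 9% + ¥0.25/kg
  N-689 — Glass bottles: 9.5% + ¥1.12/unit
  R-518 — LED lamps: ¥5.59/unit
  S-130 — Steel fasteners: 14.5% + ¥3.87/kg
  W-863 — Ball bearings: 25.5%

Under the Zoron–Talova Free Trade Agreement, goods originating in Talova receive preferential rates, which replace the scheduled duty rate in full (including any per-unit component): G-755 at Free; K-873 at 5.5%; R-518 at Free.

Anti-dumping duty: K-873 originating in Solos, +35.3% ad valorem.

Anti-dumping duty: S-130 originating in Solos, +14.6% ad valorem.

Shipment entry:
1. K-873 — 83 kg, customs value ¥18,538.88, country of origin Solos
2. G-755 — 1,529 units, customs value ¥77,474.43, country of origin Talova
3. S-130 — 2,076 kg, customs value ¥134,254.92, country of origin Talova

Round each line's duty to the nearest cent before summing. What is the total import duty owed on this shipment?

Line 1 (K-873, Solos, 83 kg, ¥18,538.88):
Base rate for K-873 is 10.5% + ¥0.83/kg.
K-873 has an FTA preferential rate, but origin Solos is not Talova; base rate stands.
Additional duty on K-873 from Solos: +35.3%. Applied ad valorem rate: 10.5% + 35.3% = 45.8%.
Duty = ¥18,538.88 × 45.8% + 83 × ¥0.83 = ¥8,559.70.
Line 2 (G-755, Talova, 1,529 units, ¥77,474.43):
Base rate for G-755 is 9.5% + ¥2.79/unit.
Origin Talova qualifies under the Zoron–Talova agreement and G-755 is covered: preferential rate Free applies instead.
Duty = ¥77,474.43 × 0% = ¥0.00.
Line 3 (S-130, Talova, 2,076 kg, ¥134,254.92):
Base rate for S-130 is 14.5% + ¥3.87/kg.
Origin Talova is the FTA partner but S-130 is not on the preference list; base rate stands.
The additional-duty order on S-130 targets Solos, not Talova; it does not apply.
Duty = ¥134,254.92 × 14.5% + 2,076 × ¥3.87 = ¥27,501.08.
Total = ¥8,559.70 + ¥0.00 + ¥27,501.08 = ¥36,060.78.

¥36,060.78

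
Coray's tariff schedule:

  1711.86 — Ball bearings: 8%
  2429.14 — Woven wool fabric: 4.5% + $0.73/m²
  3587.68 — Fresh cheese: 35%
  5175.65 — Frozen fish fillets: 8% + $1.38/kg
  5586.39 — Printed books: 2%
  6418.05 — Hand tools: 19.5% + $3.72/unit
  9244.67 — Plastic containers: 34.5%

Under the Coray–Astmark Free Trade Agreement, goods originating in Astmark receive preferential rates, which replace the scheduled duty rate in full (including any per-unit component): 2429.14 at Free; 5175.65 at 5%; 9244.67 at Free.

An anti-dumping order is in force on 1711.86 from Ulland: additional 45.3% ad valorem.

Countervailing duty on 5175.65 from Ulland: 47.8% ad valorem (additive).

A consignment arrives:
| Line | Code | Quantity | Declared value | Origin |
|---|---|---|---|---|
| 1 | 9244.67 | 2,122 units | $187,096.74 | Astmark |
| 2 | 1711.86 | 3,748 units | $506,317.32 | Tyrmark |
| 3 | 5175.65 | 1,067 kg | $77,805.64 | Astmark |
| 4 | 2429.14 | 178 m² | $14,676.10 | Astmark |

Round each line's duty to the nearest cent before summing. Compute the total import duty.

$44,395.67

Line 1 (9244.67, Astmark, 2,122 units, $187,096.74):
Base rate for 9244.67 is 34.5%.
Origin Astmark qualifies under the Coray–Astmark agreement and 9244.67 is covered: preferential rate Free applies instead.
Duty = $187,096.74 × 0% = $0.00.
Line 2 (1711.86, Tyrmark, 3,748 units, $506,317.32):
Base rate for 1711.86 is 8%.
The additional-duty order on 1711.86 targets Ulland, not Tyrmark; it does not apply.
Duty = $506,317.32 × 8% = $40,505.39.
Line 3 (5175.65, Astmark, 1,067 kg, $77,805.64):
Base rate for 5175.65 is 8% + $1.38/kg.
Origin Astmark qualifies under the Coray–Astmark agreement and 5175.65 is covered: preferential rate 5% applies instead.
The additional-duty order on 5175.65 targets Ulland, not Astmark; it does not apply.
Duty = $77,805.64 × 5% = $3,890.28.
Line 4 (2429.14, Astmark, 178 m², $14,676.10):
Base rate for 2429.14 is 4.5% + $0.73/m².
Origin Astmark qualifies under the Coray–Astmark agreement and 2429.14 is covered: preferential rate Free applies instead.
Duty = $14,676.10 × 0% = $0.00.
Total = $0.00 + $40,505.39 + $3,890.28 + $0.00 = $44,395.67.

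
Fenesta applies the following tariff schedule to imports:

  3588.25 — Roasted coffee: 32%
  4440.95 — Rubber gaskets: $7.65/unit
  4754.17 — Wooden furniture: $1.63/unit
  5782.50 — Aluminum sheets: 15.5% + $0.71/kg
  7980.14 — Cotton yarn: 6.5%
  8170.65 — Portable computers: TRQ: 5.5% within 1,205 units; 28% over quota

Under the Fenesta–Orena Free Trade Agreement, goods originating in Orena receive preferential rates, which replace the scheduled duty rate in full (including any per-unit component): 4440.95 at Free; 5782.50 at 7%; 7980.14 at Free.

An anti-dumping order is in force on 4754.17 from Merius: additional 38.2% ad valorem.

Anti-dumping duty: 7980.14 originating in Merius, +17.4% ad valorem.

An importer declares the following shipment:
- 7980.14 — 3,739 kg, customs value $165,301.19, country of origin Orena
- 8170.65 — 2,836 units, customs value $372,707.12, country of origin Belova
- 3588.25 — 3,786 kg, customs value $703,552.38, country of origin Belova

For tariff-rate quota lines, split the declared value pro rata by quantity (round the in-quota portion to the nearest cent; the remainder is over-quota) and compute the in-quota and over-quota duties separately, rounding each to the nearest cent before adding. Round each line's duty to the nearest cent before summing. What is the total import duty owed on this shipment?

$293,863.51

Line 1 (7980.14, Orena, 3,739 kg, $165,301.19):
Base rate for 7980.14 is 6.5%.
Origin Orena qualifies under the Fenesta–Orena agreement and 7980.14 is covered: preferential rate Free applies instead.
The additional-duty order on 7980.14 targets Merius, not Orena; it does not apply.
Duty = $165,301.19 × 0% = $0.00.
Line 2 (8170.65, Belova, 2,836 units, $372,707.12):
Code 8170.65 is under a tariff-rate quota (threshold 1,205 units). In-quota: 1,205 units at 5.5%; over-quota: 1,631 units at 28%.
Pro-rata value split: in-quota = $372,707.12 × 1,205/2,836 = $158,361.10; over-quota = $372,707.12 − $158,361.10 = $214,346.02.
In-quota duty = $158,361.10 × 5.5% = $8,709.86. Over-quota duty = $214,346.02 × 28% = $60,016.89.
Line duty = $8,709.86 + $60,016.89 = $68,726.75.
Line 3 (3588.25, Belova, 3,786 kg, $703,552.38):
Base rate for 3588.25 is 32%.
Duty = $703,552.38 × 32% = $225,136.76.
Total = $0.00 + $68,726.75 + $225,136.76 = $293,863.51.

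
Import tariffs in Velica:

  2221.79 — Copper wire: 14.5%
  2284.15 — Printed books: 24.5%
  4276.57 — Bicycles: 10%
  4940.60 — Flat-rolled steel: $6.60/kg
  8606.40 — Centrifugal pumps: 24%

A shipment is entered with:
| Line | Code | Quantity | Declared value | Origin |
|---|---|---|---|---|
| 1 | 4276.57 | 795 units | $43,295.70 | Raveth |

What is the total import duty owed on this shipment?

Line 1 (4276.57, Raveth, 795 units, $43,295.70):
Base rate for 4276.57 is 10%.
Duty = $43,295.70 × 10% = $4,329.57.

$4,329.57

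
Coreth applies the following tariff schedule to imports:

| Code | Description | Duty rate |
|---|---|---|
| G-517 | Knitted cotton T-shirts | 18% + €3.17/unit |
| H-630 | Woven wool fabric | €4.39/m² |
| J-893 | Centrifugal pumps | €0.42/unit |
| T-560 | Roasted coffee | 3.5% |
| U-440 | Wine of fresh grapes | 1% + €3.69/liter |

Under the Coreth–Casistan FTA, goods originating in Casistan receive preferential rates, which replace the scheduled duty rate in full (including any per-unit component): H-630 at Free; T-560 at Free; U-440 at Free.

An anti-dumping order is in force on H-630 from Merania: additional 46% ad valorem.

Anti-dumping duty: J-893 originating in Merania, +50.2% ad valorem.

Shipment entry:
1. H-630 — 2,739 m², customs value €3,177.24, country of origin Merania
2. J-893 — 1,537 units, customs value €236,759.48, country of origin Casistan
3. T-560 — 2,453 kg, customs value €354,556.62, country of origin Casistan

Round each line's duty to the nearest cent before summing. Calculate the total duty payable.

Line 1 (H-630, Merania, 2,739 m², €3,177.24):
Base rate for H-630 is €4.39/m².
H-630 has an FTA preferential rate, but origin Merania is not Casistan; base rate stands.
Additional duty on H-630 from Merania: +46% ad valorem. Applied ad valorem rate = 46%.
Duty = €3,177.24 × 46% + 2,739 × €4.39 = €13,485.74.
Line 2 (J-893, Casistan, 1,537 units, €236,759.48):
Base rate for J-893 is €0.42/unit.
Origin Casistan is the FTA partner but J-893 is not on the preference list; base rate stands.
The additional-duty order on J-893 targets Merania, not Casistan; it does not apply.
Duty = 1,537 × €0.42 = €645.54.
Line 3 (T-560, Casistan, 2,453 kg, €354,556.62):
Base rate for T-560 is 3.5%.
Origin Casistan qualifies under the Coreth–Casistan agreement and T-560 is covered: preferential rate Free applies instead.
Duty = €354,556.62 × 0% = €0.00.
Total = €13,485.74 + €645.54 + €0.00 = €14,131.28.

€14,131.28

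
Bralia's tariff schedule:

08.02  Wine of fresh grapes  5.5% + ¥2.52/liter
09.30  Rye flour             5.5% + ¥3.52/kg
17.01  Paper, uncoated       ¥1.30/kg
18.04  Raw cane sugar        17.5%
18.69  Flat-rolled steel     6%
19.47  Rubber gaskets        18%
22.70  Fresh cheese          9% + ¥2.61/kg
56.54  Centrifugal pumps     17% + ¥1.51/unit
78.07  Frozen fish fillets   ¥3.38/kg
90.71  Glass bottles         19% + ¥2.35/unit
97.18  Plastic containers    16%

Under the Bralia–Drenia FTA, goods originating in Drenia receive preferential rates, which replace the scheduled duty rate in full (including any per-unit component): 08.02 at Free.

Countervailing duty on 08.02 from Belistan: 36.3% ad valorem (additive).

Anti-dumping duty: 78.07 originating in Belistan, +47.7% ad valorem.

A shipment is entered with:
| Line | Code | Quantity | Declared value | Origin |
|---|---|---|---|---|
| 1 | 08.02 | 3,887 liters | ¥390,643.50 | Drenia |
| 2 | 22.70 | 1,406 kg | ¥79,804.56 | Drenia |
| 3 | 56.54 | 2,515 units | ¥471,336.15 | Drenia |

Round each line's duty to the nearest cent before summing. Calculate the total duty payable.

¥94,776.87

Line 1 (08.02, Drenia, 3,887 liters, ¥390,643.50):
Base rate for 08.02 is 5.5% + ¥2.52/liter.
Origin Drenia qualifies under the Bralia–Drenia agreement and 08.02 is covered: preferential rate Free applies instead.
The additional-duty order on 08.02 targets Belistan, not Drenia; it does not apply.
Duty = ¥390,643.50 × 0% = ¥0.00.
Line 2 (22.70, Drenia, 1,406 kg, ¥79,804.56):
Base rate for 22.70 is 9% + ¥2.61/kg.
Origin Drenia is the FTA partner but 22.70 is not on the preference list; base rate stands.
Duty = ¥79,804.56 × 9% + 1,406 × ¥2.61 = ¥10,852.07.
Line 3 (56.54, Drenia, 2,515 units, ¥471,336.15):
Base rate for 56.54 is 17% + ¥1.51/unit.
Origin Drenia is the FTA partner but 56.54 is not on the preference list; base rate stands.
Duty = ¥471,336.15 × 17% + 2,515 × ¥1.51 = ¥83,924.80.
Total = ¥0.00 + ¥10,852.07 + ¥83,924.80 = ¥94,776.87.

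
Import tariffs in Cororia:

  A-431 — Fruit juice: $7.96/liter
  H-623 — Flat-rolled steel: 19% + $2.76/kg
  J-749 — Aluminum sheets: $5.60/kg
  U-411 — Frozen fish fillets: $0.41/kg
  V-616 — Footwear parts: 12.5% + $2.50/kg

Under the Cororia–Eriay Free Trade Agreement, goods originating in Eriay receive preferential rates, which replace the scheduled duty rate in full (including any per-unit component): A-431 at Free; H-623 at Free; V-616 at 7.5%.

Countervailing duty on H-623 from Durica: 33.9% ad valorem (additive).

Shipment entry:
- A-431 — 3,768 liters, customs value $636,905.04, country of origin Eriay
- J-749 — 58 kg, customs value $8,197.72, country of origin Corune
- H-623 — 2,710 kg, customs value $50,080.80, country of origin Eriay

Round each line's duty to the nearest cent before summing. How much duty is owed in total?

$324.80

Line 1 (A-431, Eriay, 3,768 liters, $636,905.04):
Base rate for A-431 is $7.96/liter.
Origin Eriay qualifies under the Cororia–Eriay agreement and A-431 is covered: preferential rate Free applies instead.
Duty = $636,905.04 × 0% = $0.00.
Line 2 (J-749, Corune, 58 kg, $8,197.72):
Base rate for J-749 is $5.60/kg.
Duty = 58 × $5.60 = $324.80.
Line 3 (H-623, Eriay, 2,710 kg, $50,080.80):
Base rate for H-623 is 19% + $2.76/kg.
Origin Eriay qualifies under the Cororia–Eriay agreement and H-623 is covered: preferential rate Free applies instead.
The additional-duty order on H-623 targets Durica, not Eriay; it does not apply.
Duty = $50,080.80 × 0% = $0.00.
Total = $0.00 + $324.80 + $0.00 = $324.80.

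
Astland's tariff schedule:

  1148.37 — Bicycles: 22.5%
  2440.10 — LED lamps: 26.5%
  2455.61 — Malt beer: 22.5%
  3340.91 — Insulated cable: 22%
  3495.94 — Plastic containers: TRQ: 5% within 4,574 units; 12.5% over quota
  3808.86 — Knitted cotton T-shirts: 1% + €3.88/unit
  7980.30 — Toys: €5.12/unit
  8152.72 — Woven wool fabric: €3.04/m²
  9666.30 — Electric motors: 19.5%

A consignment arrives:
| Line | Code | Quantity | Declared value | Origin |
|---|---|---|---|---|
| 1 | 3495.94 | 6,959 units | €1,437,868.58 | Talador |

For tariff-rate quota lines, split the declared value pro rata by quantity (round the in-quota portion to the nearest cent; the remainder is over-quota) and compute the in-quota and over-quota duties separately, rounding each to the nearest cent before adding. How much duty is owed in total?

€108,852.58

Line 1 (3495.94, Talador, 6,959 units, €1,437,868.58):
Code 3495.94 is under a tariff-rate quota (threshold 4,574 units). In-quota: 4,574 units at 5%; over-quota: 2,385 units at 12.5%.
Pro-rata value split: in-quota = €1,437,868.58 × 4,574/6,959 = €945,079.88; over-quota = €1,437,868.58 − €945,079.88 = €492,788.70.
In-quota duty = €945,079.88 × 5% = €47,253.99. Over-quota duty = €492,788.70 × 12.5% = €61,598.59.
Line duty = €47,253.99 + €61,598.59 = €108,852.58.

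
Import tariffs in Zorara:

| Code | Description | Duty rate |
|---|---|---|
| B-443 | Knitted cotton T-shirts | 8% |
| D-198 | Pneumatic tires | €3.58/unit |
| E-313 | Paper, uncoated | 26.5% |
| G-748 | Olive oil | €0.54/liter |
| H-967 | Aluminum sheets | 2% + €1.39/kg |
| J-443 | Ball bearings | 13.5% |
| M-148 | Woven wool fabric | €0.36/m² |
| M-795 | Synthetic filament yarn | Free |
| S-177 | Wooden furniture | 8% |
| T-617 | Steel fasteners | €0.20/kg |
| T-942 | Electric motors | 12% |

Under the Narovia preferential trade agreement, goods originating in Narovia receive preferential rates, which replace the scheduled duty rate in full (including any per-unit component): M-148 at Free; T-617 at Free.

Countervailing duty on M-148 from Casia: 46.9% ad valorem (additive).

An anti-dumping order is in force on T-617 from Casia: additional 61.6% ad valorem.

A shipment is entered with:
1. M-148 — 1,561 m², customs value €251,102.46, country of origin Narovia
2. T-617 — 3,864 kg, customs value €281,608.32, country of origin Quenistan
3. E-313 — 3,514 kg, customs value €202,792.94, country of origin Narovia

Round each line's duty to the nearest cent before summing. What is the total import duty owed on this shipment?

Line 1 (M-148, Narovia, 1,561 m², €251,102.46):
Base rate for M-148 is €0.36/m².
Origin Narovia qualifies under the Zorara–Narovia agreement and M-148 is covered: preferential rate Free applies instead.
The additional-duty order on M-148 targets Casia, not Narovia; it does not apply.
Duty = €251,102.46 × 0% = €0.00.
Line 2 (T-617, Quenistan, 3,864 kg, €281,608.32):
Base rate for T-617 is €0.20/kg.
T-617 has an FTA preferential rate, but origin Quenistan is not Narovia; base rate stands.
The additional-duty order on T-617 targets Casia, not Quenistan; it does not apply.
Duty = 3,864 × €0.20 = €772.80.
Line 3 (E-313, Narovia, 3,514 kg, €202,792.94):
Base rate for E-313 is 26.5%.
Origin Narovia is the FTA partner but E-313 is not on the preference list; base rate stands.
Duty = €202,792.94 × 26.5% = €53,740.13.
Total = €0.00 + €772.80 + €53,740.13 = €54,512.93.

€54,512.93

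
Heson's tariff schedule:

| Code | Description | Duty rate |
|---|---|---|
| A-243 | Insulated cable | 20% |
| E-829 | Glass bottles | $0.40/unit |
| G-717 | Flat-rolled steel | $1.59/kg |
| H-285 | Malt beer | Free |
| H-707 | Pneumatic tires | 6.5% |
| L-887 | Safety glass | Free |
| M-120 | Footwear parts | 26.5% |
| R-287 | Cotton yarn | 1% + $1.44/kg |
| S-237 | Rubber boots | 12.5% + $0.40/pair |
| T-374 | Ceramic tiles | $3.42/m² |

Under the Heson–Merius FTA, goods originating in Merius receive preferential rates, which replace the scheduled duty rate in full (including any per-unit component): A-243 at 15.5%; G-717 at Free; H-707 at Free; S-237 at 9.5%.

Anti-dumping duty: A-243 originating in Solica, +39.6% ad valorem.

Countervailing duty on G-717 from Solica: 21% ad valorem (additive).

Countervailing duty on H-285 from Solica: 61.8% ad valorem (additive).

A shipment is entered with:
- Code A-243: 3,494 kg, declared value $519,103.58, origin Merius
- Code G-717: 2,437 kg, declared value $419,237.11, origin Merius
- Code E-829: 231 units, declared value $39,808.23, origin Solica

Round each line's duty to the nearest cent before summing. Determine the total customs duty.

Line 1 (A-243, Merius, 3,494 kg, $519,103.58):
Base rate for A-243 is 20%.
Origin Merius qualifies under the Heson–Merius agreement and A-243 is covered: preferential rate 15.5% applies instead.
The additional-duty order on A-243 targets Solica, not Merius; it does not apply.
Duty = $519,103.58 × 15.5% = $80,461.05.
Line 2 (G-717, Merius, 2,437 kg, $419,237.11):
Base rate for G-717 is $1.59/kg.
Origin Merius qualifies under the Heson–Merius agreement and G-717 is covered: preferential rate Free applies instead.
The additional-duty order on G-717 targets Solica, not Merius; it does not apply.
Duty = $419,237.11 × 0% = $0.00.
Line 3 (E-829, Solica, 231 units, $39,808.23):
Base rate for E-829 is $0.40/unit.
Duty = 231 × $0.40 = $92.40.
Total = $80,461.05 + $0.00 + $92.40 = $80,553.45.

$80,553.45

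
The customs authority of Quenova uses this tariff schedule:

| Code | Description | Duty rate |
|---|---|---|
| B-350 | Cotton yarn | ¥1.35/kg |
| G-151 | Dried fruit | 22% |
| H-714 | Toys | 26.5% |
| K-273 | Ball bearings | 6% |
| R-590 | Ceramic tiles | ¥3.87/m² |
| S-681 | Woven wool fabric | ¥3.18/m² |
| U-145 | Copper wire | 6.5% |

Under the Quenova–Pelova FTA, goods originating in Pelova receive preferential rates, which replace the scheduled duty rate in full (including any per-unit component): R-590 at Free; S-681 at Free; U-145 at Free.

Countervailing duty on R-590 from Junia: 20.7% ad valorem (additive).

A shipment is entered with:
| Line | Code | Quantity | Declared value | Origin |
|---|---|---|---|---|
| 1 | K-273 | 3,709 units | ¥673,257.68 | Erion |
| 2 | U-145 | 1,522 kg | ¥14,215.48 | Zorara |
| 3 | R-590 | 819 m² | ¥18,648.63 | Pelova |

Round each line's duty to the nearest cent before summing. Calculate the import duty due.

¥41,319.47

Line 1 (K-273, Erion, 3,709 units, ¥673,257.68):
Base rate for K-273 is 6%.
Duty = ¥673,257.68 × 6% = ¥40,395.46.
Line 2 (U-145, Zorara, 1,522 kg, ¥14,215.48):
Base rate for U-145 is 6.5%.
U-145 has an FTA preferential rate, but origin Zorara is not Pelova; base rate stands.
Duty = ¥14,215.48 × 6.5% = ¥924.01.
Line 3 (R-590, Pelova, 819 m², ¥18,648.63):
Base rate for R-590 is ¥3.87/m².
Origin Pelova qualifies under the Quenova–Pelova agreement and R-590 is covered: preferential rate Free applies instead.
The additional-duty order on R-590 targets Junia, not Pelova; it does not apply.
Duty = ¥18,648.63 × 0% = ¥0.00.
Total = ¥40,395.46 + ¥924.01 + ¥0.00 = ¥41,319.47.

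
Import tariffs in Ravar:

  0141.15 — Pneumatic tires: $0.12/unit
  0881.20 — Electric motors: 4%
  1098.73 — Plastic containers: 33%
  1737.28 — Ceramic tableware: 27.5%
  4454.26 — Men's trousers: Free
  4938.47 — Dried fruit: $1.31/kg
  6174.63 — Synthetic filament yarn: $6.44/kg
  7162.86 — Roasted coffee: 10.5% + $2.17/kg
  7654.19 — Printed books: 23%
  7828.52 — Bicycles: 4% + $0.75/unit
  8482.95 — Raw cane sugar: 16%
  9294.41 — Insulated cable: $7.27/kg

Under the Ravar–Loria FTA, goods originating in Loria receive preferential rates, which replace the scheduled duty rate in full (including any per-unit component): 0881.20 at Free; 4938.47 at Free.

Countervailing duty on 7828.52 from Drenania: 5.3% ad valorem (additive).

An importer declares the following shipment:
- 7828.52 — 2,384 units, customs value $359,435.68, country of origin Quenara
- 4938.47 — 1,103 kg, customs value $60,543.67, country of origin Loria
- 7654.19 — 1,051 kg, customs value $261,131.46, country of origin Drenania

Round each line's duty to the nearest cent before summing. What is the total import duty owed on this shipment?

$76,225.67

Line 1 (7828.52, Quenara, 2,384 units, $359,435.68):
Base rate for 7828.52 is 4% + $0.75/unit.
The additional-duty order on 7828.52 targets Drenania, not Quenara; it does not apply.
Duty = $359,435.68 × 4% + 2,384 × $0.75 = $16,165.43.
Line 2 (4938.47, Loria, 1,103 kg, $60,543.67):
Base rate for 4938.47 is $1.31/kg.
Origin Loria qualifies under the Ravar–Loria agreement and 4938.47 is covered: preferential rate Free applies instead.
Duty = $60,543.67 × 0% = $0.00.
Line 3 (7654.19, Drenania, 1,051 kg, $261,131.46):
Base rate for 7654.19 is 23%.
Duty = $261,131.46 × 23% = $60,060.24.
Total = $16,165.43 + $0.00 + $60,060.24 = $76,225.67.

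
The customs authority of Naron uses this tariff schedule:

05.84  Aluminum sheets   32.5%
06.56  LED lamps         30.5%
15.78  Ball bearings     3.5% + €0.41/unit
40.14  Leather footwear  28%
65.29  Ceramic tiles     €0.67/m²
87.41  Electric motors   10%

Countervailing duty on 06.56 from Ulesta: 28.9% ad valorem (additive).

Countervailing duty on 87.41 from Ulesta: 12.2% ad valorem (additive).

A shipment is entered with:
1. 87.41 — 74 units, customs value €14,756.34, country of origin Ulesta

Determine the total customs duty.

Line 1 (87.41, Ulesta, 74 units, €14,756.34):
Base rate for 87.41 is 10%.
Additional duty on 87.41 from Ulesta: +12.2%. Applied ad valorem rate: 10% + 12.2% = 22.2%.
Duty = €14,756.34 × 22.2% = €3,275.91.

€3,275.91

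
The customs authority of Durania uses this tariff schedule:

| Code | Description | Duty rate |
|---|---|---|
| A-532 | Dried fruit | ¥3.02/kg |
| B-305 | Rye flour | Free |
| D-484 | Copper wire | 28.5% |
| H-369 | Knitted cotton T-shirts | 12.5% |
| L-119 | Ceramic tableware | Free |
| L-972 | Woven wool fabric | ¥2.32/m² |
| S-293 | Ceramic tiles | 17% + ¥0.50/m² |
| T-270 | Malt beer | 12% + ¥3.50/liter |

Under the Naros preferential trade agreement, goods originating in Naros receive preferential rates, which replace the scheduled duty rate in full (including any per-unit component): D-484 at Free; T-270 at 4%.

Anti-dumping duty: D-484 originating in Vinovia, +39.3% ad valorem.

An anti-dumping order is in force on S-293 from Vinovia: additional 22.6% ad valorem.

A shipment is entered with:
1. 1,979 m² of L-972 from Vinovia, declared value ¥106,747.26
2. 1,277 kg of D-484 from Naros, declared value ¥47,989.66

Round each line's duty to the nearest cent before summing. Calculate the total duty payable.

Line 1 (L-972, Vinovia, 1,979 m², ¥106,747.26):
Base rate for L-972 is ¥2.32/m².
Duty = 1,979 × ¥2.32 = ¥4,591.28.
Line 2 (D-484, Naros, 1,277 kg, ¥47,989.66):
Base rate for D-484 is 28.5%.
Origin Naros qualifies under the Durania–Naros agreement and D-484 is covered: preferential rate Free applies instead.
The additional-duty order on D-484 targets Vinovia, not Naros; it does not apply.
Duty = ¥47,989.66 × 0% = ¥0.00.
Total = ¥4,591.28 + ¥0.00 = ¥4,591.28.

¥4,591.28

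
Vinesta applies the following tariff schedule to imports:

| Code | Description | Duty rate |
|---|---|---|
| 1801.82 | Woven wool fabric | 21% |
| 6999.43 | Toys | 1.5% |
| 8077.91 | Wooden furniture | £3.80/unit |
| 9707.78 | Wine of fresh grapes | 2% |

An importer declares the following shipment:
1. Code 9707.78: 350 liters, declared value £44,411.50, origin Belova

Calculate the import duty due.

£888.23

Line 1 (9707.78, Belova, 350 liters, £44,411.50):
Base rate for 9707.78 is 2%.
Duty = £44,411.50 × 2% = £888.23.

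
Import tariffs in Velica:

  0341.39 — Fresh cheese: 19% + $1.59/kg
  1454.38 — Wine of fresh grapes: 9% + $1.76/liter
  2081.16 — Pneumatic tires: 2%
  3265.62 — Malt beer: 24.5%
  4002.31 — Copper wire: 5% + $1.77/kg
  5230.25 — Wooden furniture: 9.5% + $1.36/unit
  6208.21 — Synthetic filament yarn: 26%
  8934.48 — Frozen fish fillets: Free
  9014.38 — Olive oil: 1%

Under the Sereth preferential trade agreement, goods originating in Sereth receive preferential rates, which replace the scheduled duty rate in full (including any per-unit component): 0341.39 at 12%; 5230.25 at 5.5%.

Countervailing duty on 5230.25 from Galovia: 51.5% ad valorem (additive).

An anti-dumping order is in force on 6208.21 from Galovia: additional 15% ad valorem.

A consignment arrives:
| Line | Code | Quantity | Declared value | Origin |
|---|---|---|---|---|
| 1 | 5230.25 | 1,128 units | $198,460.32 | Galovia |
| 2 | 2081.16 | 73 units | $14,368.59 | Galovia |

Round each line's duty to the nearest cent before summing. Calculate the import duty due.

$122,882.25

Line 1 (5230.25, Galovia, 1,128 units, $198,460.32):
Base rate for 5230.25 is 9.5% + $1.36/unit.
5230.25 has an FTA preferential rate, but origin Galovia is not Sereth; base rate stands.
Additional duty on 5230.25 from Galovia: +51.5%. Applied ad valorem rate: 9.5% + 51.5% = 61%.
Duty = $198,460.32 × 61% + 1,128 × $1.36 = $122,594.88.
Line 2 (2081.16, Galovia, 73 units, $14,368.59):
Base rate for 2081.16 is 2%.
Duty = $14,368.59 × 2% = $287.37.
Total = $122,594.88 + $287.37 = $122,882.25.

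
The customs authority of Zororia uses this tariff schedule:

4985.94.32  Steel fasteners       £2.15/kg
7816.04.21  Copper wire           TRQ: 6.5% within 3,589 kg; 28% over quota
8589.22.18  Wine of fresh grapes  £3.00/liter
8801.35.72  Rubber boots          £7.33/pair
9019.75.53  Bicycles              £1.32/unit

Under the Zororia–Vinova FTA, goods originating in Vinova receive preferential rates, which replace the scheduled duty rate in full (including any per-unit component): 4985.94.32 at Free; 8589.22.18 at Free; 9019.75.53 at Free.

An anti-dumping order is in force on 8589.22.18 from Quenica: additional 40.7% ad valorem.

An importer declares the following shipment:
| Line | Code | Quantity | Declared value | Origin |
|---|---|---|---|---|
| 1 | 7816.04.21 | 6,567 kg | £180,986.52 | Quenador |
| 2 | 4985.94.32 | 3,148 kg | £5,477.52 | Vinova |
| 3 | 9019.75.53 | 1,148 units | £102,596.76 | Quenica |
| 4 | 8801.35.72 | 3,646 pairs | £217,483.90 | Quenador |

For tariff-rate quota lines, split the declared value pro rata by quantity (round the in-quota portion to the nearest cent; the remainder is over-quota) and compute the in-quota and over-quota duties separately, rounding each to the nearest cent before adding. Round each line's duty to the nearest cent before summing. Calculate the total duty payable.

Line 1 (7816.04.21, Quenador, 6,567 kg, £180,986.52):
Code 7816.04.21 is under a tariff-rate quota (threshold 3,589 kg). In-quota: 3,589 kg at 6.5%; over-quota: 2,978 kg at 28%.
Pro-rata value split: in-quota = £180,986.52 × 3,589/6,567 = £98,912.84; over-quota = £180,986.52 − £98,912.84 = £82,073.68.
In-quota duty = £98,912.84 × 6.5% = £6,429.33. Over-quota duty = £82,073.68 × 28% = £22,980.63.
Line duty = £6,429.33 + £22,980.63 = £29,409.96.
Line 2 (4985.94.32, Vinova, 3,148 kg, £5,477.52):
Base rate for 4985.94.32 is £2.15/kg.
Origin Vinova qualifies under the Zororia–Vinova agreement and 4985.94.32 is covered: preferential rate Free applies instead.
Duty = £5,477.52 × 0% = £0.00.
Line 3 (9019.75.53, Quenica, 1,148 units, £102,596.76):
Base rate for 9019.75.53 is £1.32/unit.
9019.75.53 has an FTA preferential rate, but origin Quenica is not Vinova; base rate stands.
Duty = 1,148 × £1.32 = £1,515.36.
Line 4 (8801.35.72, Quenador, 3,646 pairs, £217,483.90):
Base rate for 8801.35.72 is £7.33/pair.
Duty = 3,646 × £7.33 = £26,725.18.
Total = £29,409.96 + £0.00 + £1,515.36 + £26,725.18 = £57,650.50.

£57,650.50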